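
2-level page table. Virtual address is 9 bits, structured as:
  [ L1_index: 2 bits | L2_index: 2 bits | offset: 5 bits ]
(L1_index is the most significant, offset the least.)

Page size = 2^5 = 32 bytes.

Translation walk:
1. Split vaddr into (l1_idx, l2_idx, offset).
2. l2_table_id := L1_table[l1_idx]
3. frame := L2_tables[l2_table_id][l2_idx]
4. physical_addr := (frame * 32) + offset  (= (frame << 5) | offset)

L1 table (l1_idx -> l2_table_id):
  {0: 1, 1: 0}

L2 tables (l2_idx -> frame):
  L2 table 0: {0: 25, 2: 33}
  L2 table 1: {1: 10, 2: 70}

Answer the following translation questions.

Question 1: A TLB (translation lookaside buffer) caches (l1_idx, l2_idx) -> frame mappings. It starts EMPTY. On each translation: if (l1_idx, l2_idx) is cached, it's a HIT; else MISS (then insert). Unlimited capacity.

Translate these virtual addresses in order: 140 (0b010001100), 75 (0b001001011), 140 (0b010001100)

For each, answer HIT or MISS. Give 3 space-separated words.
Answer: MISS MISS HIT

Derivation:
vaddr=140: (1,0) not in TLB -> MISS, insert
vaddr=75: (0,2) not in TLB -> MISS, insert
vaddr=140: (1,0) in TLB -> HIT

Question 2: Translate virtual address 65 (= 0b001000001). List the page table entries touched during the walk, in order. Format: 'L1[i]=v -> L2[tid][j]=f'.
Answer: L1[0]=1 -> L2[1][2]=70

Derivation:
vaddr = 65 = 0b001000001
Split: l1_idx=0, l2_idx=2, offset=1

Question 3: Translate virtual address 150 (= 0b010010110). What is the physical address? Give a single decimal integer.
Answer: 822

Derivation:
vaddr = 150 = 0b010010110
Split: l1_idx=1, l2_idx=0, offset=22
L1[1] = 0
L2[0][0] = 25
paddr = 25 * 32 + 22 = 822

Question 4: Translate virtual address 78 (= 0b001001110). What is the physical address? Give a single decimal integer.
Answer: 2254

Derivation:
vaddr = 78 = 0b001001110
Split: l1_idx=0, l2_idx=2, offset=14
L1[0] = 1
L2[1][2] = 70
paddr = 70 * 32 + 14 = 2254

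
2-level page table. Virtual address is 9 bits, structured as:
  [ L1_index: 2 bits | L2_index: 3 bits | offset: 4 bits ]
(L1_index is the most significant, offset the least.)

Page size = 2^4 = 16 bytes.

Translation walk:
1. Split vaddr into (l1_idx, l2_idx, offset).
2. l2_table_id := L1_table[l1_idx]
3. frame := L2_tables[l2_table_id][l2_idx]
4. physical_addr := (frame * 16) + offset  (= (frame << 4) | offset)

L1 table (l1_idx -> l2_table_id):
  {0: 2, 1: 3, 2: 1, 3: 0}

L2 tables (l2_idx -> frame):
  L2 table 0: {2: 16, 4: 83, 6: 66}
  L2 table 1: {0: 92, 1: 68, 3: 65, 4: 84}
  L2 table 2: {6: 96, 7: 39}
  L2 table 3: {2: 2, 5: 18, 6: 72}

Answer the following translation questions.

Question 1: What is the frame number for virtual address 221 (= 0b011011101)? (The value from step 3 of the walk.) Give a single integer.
vaddr = 221: l1_idx=1, l2_idx=5
L1[1] = 3; L2[3][5] = 18

Answer: 18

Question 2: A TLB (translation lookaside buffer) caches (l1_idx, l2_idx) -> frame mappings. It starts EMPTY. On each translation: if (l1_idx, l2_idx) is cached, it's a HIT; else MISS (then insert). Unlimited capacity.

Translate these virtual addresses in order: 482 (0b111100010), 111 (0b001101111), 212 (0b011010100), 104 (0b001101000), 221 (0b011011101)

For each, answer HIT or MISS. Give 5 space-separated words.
vaddr=482: (3,6) not in TLB -> MISS, insert
vaddr=111: (0,6) not in TLB -> MISS, insert
vaddr=212: (1,5) not in TLB -> MISS, insert
vaddr=104: (0,6) in TLB -> HIT
vaddr=221: (1,5) in TLB -> HIT

Answer: MISS MISS MISS HIT HIT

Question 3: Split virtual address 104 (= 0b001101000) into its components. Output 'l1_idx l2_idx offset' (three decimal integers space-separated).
Answer: 0 6 8

Derivation:
vaddr = 104 = 0b001101000
  top 2 bits -> l1_idx = 0
  next 3 bits -> l2_idx = 6
  bottom 4 bits -> offset = 8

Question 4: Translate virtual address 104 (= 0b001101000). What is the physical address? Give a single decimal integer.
vaddr = 104 = 0b001101000
Split: l1_idx=0, l2_idx=6, offset=8
L1[0] = 2
L2[2][6] = 96
paddr = 96 * 16 + 8 = 1544

Answer: 1544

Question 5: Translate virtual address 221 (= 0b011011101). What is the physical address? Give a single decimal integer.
Answer: 301

Derivation:
vaddr = 221 = 0b011011101
Split: l1_idx=1, l2_idx=5, offset=13
L1[1] = 3
L2[3][5] = 18
paddr = 18 * 16 + 13 = 301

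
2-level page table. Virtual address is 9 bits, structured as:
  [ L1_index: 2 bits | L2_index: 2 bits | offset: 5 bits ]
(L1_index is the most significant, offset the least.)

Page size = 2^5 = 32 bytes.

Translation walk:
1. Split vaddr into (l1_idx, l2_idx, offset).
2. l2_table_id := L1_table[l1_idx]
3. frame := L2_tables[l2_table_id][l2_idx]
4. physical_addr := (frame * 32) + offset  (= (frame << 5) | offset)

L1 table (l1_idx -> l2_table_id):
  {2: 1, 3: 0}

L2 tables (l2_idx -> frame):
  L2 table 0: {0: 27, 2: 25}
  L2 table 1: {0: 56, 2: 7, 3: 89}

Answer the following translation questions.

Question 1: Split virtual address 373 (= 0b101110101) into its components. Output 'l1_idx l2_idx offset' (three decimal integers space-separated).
Answer: 2 3 21

Derivation:
vaddr = 373 = 0b101110101
  top 2 bits -> l1_idx = 2
  next 2 bits -> l2_idx = 3
  bottom 5 bits -> offset = 21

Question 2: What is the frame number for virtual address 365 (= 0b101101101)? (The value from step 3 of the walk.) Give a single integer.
Answer: 89

Derivation:
vaddr = 365: l1_idx=2, l2_idx=3
L1[2] = 1; L2[1][3] = 89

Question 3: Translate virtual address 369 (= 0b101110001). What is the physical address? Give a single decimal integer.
vaddr = 369 = 0b101110001
Split: l1_idx=2, l2_idx=3, offset=17
L1[2] = 1
L2[1][3] = 89
paddr = 89 * 32 + 17 = 2865

Answer: 2865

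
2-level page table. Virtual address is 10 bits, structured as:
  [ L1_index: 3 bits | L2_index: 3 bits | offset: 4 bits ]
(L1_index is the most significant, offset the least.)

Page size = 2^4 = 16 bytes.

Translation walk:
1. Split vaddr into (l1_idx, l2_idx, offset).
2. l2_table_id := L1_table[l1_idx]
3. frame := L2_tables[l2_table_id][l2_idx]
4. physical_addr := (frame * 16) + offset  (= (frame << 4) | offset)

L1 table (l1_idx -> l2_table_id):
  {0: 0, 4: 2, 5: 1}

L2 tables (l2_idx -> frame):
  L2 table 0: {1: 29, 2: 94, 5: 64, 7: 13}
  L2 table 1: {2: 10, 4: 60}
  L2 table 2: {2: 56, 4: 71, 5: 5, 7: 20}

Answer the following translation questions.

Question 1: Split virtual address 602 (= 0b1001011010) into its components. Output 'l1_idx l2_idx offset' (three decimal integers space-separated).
vaddr = 602 = 0b1001011010
  top 3 bits -> l1_idx = 4
  next 3 bits -> l2_idx = 5
  bottom 4 bits -> offset = 10

Answer: 4 5 10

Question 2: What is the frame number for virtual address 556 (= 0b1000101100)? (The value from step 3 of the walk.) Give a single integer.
Answer: 56

Derivation:
vaddr = 556: l1_idx=4, l2_idx=2
L1[4] = 2; L2[2][2] = 56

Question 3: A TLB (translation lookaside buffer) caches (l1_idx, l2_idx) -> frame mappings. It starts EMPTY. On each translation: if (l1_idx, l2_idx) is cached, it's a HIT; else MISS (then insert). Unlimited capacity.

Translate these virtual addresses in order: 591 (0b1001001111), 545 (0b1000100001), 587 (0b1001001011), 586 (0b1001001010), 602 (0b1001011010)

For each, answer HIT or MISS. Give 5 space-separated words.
vaddr=591: (4,4) not in TLB -> MISS, insert
vaddr=545: (4,2) not in TLB -> MISS, insert
vaddr=587: (4,4) in TLB -> HIT
vaddr=586: (4,4) in TLB -> HIT
vaddr=602: (4,5) not in TLB -> MISS, insert

Answer: MISS MISS HIT HIT MISS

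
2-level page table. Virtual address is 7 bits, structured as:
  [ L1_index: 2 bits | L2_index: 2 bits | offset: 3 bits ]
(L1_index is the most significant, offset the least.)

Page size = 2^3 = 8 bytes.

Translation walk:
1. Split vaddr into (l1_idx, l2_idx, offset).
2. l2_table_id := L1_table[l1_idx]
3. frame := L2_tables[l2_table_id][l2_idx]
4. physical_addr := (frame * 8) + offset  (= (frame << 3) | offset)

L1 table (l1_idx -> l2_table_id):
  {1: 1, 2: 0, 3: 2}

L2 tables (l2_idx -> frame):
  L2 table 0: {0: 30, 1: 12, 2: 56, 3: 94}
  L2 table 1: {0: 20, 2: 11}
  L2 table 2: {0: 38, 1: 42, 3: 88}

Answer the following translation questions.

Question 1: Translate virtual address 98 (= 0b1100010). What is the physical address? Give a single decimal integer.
Answer: 306

Derivation:
vaddr = 98 = 0b1100010
Split: l1_idx=3, l2_idx=0, offset=2
L1[3] = 2
L2[2][0] = 38
paddr = 38 * 8 + 2 = 306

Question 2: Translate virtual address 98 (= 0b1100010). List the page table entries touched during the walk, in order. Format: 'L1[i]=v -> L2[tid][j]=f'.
vaddr = 98 = 0b1100010
Split: l1_idx=3, l2_idx=0, offset=2

Answer: L1[3]=2 -> L2[2][0]=38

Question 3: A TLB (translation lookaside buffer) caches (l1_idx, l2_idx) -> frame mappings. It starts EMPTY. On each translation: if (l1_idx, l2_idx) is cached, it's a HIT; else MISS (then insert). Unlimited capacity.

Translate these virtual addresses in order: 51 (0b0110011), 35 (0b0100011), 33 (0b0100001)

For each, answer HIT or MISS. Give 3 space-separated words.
vaddr=51: (1,2) not in TLB -> MISS, insert
vaddr=35: (1,0) not in TLB -> MISS, insert
vaddr=33: (1,0) in TLB -> HIT

Answer: MISS MISS HIT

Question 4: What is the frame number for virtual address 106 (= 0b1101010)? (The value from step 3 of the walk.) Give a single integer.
Answer: 42

Derivation:
vaddr = 106: l1_idx=3, l2_idx=1
L1[3] = 2; L2[2][1] = 42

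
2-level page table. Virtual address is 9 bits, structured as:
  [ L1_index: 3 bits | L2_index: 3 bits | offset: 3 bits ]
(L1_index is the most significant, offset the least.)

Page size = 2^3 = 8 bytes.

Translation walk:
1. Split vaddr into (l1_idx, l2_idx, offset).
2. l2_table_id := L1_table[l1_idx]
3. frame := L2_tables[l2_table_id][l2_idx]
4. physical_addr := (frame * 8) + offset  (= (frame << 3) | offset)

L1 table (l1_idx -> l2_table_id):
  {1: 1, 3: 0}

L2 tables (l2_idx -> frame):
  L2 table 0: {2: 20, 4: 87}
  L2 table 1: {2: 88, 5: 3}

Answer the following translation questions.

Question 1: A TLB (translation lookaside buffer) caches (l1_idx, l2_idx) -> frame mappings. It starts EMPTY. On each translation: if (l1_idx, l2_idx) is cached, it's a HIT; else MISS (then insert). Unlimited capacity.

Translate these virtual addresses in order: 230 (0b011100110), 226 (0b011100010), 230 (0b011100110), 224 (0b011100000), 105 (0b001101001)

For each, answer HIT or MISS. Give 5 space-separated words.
Answer: MISS HIT HIT HIT MISS

Derivation:
vaddr=230: (3,4) not in TLB -> MISS, insert
vaddr=226: (3,4) in TLB -> HIT
vaddr=230: (3,4) in TLB -> HIT
vaddr=224: (3,4) in TLB -> HIT
vaddr=105: (1,5) not in TLB -> MISS, insert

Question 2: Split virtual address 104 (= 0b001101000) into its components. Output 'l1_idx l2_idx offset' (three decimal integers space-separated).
Answer: 1 5 0

Derivation:
vaddr = 104 = 0b001101000
  top 3 bits -> l1_idx = 1
  next 3 bits -> l2_idx = 5
  bottom 3 bits -> offset = 0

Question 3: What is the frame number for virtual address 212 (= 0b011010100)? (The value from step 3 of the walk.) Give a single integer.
vaddr = 212: l1_idx=3, l2_idx=2
L1[3] = 0; L2[0][2] = 20

Answer: 20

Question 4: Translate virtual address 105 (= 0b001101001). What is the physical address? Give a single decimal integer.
vaddr = 105 = 0b001101001
Split: l1_idx=1, l2_idx=5, offset=1
L1[1] = 1
L2[1][5] = 3
paddr = 3 * 8 + 1 = 25

Answer: 25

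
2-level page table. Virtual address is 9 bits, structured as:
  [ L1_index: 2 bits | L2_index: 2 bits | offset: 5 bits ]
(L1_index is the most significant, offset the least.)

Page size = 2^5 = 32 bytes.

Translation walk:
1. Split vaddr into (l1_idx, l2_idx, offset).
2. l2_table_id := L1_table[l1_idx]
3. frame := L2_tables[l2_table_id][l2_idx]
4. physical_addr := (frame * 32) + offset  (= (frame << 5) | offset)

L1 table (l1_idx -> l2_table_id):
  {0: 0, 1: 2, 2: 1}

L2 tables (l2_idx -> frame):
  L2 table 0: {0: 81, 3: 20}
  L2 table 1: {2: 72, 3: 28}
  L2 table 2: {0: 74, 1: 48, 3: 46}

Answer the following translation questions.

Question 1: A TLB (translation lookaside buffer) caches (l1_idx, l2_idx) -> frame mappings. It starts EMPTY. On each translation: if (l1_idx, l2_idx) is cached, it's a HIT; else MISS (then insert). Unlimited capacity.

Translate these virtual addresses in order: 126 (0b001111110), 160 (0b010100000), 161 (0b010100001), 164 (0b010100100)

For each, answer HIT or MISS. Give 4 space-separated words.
Answer: MISS MISS HIT HIT

Derivation:
vaddr=126: (0,3) not in TLB -> MISS, insert
vaddr=160: (1,1) not in TLB -> MISS, insert
vaddr=161: (1,1) in TLB -> HIT
vaddr=164: (1,1) in TLB -> HIT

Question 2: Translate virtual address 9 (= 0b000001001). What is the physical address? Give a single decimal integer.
vaddr = 9 = 0b000001001
Split: l1_idx=0, l2_idx=0, offset=9
L1[0] = 0
L2[0][0] = 81
paddr = 81 * 32 + 9 = 2601

Answer: 2601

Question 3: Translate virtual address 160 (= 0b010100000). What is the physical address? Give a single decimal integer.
vaddr = 160 = 0b010100000
Split: l1_idx=1, l2_idx=1, offset=0
L1[1] = 2
L2[2][1] = 48
paddr = 48 * 32 + 0 = 1536

Answer: 1536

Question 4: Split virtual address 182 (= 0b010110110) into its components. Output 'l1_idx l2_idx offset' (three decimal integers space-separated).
Answer: 1 1 22

Derivation:
vaddr = 182 = 0b010110110
  top 2 bits -> l1_idx = 1
  next 2 bits -> l2_idx = 1
  bottom 5 bits -> offset = 22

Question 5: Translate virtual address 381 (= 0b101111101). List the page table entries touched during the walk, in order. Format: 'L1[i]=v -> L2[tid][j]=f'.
vaddr = 381 = 0b101111101
Split: l1_idx=2, l2_idx=3, offset=29

Answer: L1[2]=1 -> L2[1][3]=28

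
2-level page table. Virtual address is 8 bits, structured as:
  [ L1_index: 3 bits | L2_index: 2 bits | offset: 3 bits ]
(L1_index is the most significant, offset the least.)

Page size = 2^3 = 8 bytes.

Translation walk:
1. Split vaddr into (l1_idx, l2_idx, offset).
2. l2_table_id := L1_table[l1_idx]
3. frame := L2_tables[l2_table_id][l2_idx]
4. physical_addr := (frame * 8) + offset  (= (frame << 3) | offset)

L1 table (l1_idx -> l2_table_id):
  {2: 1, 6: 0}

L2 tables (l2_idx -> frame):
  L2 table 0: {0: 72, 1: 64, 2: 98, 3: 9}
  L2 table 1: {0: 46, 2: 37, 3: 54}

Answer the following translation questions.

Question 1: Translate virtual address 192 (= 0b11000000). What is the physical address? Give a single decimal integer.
vaddr = 192 = 0b11000000
Split: l1_idx=6, l2_idx=0, offset=0
L1[6] = 0
L2[0][0] = 72
paddr = 72 * 8 + 0 = 576

Answer: 576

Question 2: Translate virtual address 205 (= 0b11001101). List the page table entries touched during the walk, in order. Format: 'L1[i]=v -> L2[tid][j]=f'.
Answer: L1[6]=0 -> L2[0][1]=64

Derivation:
vaddr = 205 = 0b11001101
Split: l1_idx=6, l2_idx=1, offset=5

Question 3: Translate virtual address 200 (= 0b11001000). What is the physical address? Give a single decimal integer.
vaddr = 200 = 0b11001000
Split: l1_idx=6, l2_idx=1, offset=0
L1[6] = 0
L2[0][1] = 64
paddr = 64 * 8 + 0 = 512

Answer: 512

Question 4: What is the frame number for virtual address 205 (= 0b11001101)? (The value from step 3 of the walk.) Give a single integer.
vaddr = 205: l1_idx=6, l2_idx=1
L1[6] = 0; L2[0][1] = 64

Answer: 64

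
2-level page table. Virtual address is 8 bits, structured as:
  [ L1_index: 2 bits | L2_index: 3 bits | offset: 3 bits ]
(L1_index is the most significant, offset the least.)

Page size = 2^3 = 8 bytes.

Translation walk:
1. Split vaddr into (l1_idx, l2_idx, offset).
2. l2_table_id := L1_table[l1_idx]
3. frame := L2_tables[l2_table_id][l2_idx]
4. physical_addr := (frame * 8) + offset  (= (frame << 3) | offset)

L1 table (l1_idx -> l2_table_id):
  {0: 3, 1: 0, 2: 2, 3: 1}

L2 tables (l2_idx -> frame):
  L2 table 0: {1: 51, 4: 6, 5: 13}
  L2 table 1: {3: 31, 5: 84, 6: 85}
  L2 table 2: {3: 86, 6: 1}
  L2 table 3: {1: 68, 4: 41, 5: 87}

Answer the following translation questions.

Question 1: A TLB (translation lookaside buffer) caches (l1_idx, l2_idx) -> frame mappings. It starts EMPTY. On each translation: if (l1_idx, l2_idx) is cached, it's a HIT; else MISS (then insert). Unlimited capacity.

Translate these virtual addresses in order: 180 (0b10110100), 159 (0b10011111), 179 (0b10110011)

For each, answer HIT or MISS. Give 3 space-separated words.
Answer: MISS MISS HIT

Derivation:
vaddr=180: (2,6) not in TLB -> MISS, insert
vaddr=159: (2,3) not in TLB -> MISS, insert
vaddr=179: (2,6) in TLB -> HIT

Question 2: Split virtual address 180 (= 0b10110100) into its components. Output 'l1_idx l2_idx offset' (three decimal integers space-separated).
Answer: 2 6 4

Derivation:
vaddr = 180 = 0b10110100
  top 2 bits -> l1_idx = 2
  next 3 bits -> l2_idx = 6
  bottom 3 bits -> offset = 4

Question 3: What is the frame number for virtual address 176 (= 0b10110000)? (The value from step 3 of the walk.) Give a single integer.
vaddr = 176: l1_idx=2, l2_idx=6
L1[2] = 2; L2[2][6] = 1

Answer: 1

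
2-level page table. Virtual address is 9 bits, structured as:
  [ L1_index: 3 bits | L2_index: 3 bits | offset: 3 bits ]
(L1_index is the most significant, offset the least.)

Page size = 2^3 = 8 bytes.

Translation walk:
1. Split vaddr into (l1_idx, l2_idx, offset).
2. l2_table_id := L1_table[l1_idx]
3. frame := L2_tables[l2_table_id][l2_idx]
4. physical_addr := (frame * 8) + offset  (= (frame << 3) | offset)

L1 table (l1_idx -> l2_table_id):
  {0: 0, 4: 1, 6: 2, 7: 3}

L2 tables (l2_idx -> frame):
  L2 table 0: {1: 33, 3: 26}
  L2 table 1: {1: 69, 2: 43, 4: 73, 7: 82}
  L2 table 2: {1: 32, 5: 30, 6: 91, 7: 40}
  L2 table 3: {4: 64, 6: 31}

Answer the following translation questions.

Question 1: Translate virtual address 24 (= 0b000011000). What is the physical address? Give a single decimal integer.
Answer: 208

Derivation:
vaddr = 24 = 0b000011000
Split: l1_idx=0, l2_idx=3, offset=0
L1[0] = 0
L2[0][3] = 26
paddr = 26 * 8 + 0 = 208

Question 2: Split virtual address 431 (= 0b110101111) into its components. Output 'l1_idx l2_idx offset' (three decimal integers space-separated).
Answer: 6 5 7

Derivation:
vaddr = 431 = 0b110101111
  top 3 bits -> l1_idx = 6
  next 3 bits -> l2_idx = 5
  bottom 3 bits -> offset = 7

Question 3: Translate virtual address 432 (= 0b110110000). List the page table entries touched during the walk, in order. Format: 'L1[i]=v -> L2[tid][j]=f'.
vaddr = 432 = 0b110110000
Split: l1_idx=6, l2_idx=6, offset=0

Answer: L1[6]=2 -> L2[2][6]=91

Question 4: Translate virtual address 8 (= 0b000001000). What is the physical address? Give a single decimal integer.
Answer: 264

Derivation:
vaddr = 8 = 0b000001000
Split: l1_idx=0, l2_idx=1, offset=0
L1[0] = 0
L2[0][1] = 33
paddr = 33 * 8 + 0 = 264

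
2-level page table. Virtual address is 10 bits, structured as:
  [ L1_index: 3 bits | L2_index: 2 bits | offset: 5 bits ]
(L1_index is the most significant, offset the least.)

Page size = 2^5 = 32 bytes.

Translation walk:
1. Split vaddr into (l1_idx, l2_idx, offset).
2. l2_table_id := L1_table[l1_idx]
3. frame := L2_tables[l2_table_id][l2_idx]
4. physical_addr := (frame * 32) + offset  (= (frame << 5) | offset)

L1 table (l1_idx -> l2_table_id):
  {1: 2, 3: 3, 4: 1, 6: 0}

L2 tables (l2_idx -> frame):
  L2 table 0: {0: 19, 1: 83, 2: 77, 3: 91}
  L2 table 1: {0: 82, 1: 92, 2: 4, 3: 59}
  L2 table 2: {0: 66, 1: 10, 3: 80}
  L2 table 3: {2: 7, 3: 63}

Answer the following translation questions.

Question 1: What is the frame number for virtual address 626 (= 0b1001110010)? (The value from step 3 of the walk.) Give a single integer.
Answer: 59

Derivation:
vaddr = 626: l1_idx=4, l2_idx=3
L1[4] = 1; L2[1][3] = 59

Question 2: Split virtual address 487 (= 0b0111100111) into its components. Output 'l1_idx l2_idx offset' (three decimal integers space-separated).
Answer: 3 3 7

Derivation:
vaddr = 487 = 0b0111100111
  top 3 bits -> l1_idx = 3
  next 2 bits -> l2_idx = 3
  bottom 5 bits -> offset = 7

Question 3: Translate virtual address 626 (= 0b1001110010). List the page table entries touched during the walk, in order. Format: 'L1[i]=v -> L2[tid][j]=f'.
vaddr = 626 = 0b1001110010
Split: l1_idx=4, l2_idx=3, offset=18

Answer: L1[4]=1 -> L2[1][3]=59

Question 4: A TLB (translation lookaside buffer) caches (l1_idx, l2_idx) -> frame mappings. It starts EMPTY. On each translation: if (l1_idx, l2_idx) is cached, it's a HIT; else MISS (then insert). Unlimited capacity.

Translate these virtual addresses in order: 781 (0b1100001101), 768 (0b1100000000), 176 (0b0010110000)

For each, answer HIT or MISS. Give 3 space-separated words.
vaddr=781: (6,0) not in TLB -> MISS, insert
vaddr=768: (6,0) in TLB -> HIT
vaddr=176: (1,1) not in TLB -> MISS, insert

Answer: MISS HIT MISS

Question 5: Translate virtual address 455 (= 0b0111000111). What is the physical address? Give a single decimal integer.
Answer: 231

Derivation:
vaddr = 455 = 0b0111000111
Split: l1_idx=3, l2_idx=2, offset=7
L1[3] = 3
L2[3][2] = 7
paddr = 7 * 32 + 7 = 231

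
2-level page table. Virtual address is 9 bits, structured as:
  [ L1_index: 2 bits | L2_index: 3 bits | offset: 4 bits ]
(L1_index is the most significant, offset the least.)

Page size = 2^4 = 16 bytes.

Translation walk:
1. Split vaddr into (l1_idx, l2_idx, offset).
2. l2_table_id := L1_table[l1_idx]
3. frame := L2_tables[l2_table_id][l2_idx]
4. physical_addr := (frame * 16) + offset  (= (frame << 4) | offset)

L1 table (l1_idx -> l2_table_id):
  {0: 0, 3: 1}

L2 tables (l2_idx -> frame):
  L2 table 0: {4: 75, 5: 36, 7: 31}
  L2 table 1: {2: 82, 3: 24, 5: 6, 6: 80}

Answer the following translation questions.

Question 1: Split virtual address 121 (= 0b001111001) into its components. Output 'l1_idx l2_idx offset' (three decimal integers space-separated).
Answer: 0 7 9

Derivation:
vaddr = 121 = 0b001111001
  top 2 bits -> l1_idx = 0
  next 3 bits -> l2_idx = 7
  bottom 4 bits -> offset = 9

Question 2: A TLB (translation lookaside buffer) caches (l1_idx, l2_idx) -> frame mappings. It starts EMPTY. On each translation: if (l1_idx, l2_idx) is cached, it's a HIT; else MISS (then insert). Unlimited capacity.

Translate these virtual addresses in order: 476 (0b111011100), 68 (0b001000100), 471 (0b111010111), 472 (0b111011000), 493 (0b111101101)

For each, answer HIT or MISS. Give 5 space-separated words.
Answer: MISS MISS HIT HIT MISS

Derivation:
vaddr=476: (3,5) not in TLB -> MISS, insert
vaddr=68: (0,4) not in TLB -> MISS, insert
vaddr=471: (3,5) in TLB -> HIT
vaddr=472: (3,5) in TLB -> HIT
vaddr=493: (3,6) not in TLB -> MISS, insert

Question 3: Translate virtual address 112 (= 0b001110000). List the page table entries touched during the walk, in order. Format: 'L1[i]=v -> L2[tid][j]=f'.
Answer: L1[0]=0 -> L2[0][7]=31

Derivation:
vaddr = 112 = 0b001110000
Split: l1_idx=0, l2_idx=7, offset=0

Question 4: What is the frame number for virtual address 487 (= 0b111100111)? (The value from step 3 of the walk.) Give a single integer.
vaddr = 487: l1_idx=3, l2_idx=6
L1[3] = 1; L2[1][6] = 80

Answer: 80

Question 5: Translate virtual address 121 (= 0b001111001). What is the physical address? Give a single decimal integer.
vaddr = 121 = 0b001111001
Split: l1_idx=0, l2_idx=7, offset=9
L1[0] = 0
L2[0][7] = 31
paddr = 31 * 16 + 9 = 505

Answer: 505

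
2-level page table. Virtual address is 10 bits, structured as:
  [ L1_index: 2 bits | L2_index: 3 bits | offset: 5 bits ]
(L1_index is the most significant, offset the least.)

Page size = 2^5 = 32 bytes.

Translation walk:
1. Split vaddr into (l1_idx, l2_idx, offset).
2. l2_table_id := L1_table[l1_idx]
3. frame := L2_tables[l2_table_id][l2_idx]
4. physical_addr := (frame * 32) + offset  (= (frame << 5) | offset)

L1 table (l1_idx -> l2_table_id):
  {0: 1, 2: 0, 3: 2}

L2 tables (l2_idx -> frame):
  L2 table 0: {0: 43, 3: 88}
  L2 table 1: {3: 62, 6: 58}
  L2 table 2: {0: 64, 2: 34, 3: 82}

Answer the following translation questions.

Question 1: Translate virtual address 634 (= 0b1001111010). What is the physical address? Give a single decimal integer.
vaddr = 634 = 0b1001111010
Split: l1_idx=2, l2_idx=3, offset=26
L1[2] = 0
L2[0][3] = 88
paddr = 88 * 32 + 26 = 2842

Answer: 2842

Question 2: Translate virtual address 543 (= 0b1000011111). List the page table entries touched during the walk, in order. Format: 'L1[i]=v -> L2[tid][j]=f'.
Answer: L1[2]=0 -> L2[0][0]=43

Derivation:
vaddr = 543 = 0b1000011111
Split: l1_idx=2, l2_idx=0, offset=31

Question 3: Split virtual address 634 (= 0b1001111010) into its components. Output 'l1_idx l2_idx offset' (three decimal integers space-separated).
vaddr = 634 = 0b1001111010
  top 2 bits -> l1_idx = 2
  next 3 bits -> l2_idx = 3
  bottom 5 bits -> offset = 26

Answer: 2 3 26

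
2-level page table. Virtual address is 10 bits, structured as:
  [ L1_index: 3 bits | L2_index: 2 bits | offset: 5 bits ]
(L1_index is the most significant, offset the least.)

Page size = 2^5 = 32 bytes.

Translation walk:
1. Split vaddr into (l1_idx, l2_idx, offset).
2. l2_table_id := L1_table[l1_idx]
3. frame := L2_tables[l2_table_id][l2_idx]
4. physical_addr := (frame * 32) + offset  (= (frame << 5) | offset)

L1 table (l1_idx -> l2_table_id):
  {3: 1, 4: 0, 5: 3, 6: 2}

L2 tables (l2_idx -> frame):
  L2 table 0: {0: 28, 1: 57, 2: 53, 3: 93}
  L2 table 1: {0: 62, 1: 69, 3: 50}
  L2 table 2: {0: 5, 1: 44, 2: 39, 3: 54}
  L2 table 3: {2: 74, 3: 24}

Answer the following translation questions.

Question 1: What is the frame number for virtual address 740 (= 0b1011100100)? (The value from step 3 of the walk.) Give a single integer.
vaddr = 740: l1_idx=5, l2_idx=3
L1[5] = 3; L2[3][3] = 24

Answer: 24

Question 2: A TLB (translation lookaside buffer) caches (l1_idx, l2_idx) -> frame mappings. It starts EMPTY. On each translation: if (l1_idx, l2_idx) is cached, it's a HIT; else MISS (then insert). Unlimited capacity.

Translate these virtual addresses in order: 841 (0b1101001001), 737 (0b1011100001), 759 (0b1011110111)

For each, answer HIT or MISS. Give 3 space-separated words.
Answer: MISS MISS HIT

Derivation:
vaddr=841: (6,2) not in TLB -> MISS, insert
vaddr=737: (5,3) not in TLB -> MISS, insert
vaddr=759: (5,3) in TLB -> HIT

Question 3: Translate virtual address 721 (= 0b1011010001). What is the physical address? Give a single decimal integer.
Answer: 2385

Derivation:
vaddr = 721 = 0b1011010001
Split: l1_idx=5, l2_idx=2, offset=17
L1[5] = 3
L2[3][2] = 74
paddr = 74 * 32 + 17 = 2385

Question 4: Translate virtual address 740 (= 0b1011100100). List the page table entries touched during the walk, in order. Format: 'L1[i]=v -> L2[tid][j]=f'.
vaddr = 740 = 0b1011100100
Split: l1_idx=5, l2_idx=3, offset=4

Answer: L1[5]=3 -> L2[3][3]=24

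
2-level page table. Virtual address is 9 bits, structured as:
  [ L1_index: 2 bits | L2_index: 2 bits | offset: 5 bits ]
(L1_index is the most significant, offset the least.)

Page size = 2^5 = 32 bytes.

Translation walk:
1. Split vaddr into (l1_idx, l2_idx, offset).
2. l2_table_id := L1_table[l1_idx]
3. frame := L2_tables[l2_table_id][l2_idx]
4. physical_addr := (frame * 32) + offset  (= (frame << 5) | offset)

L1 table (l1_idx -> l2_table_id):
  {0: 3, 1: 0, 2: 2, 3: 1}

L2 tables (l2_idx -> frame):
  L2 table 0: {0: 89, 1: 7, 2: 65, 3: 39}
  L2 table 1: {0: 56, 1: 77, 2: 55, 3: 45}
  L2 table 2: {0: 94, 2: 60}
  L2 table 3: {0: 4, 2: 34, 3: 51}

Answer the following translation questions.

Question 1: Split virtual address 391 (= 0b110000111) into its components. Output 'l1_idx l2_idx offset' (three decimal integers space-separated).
Answer: 3 0 7

Derivation:
vaddr = 391 = 0b110000111
  top 2 bits -> l1_idx = 3
  next 2 bits -> l2_idx = 0
  bottom 5 bits -> offset = 7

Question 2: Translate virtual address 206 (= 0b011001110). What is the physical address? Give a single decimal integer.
Answer: 2094

Derivation:
vaddr = 206 = 0b011001110
Split: l1_idx=1, l2_idx=2, offset=14
L1[1] = 0
L2[0][2] = 65
paddr = 65 * 32 + 14 = 2094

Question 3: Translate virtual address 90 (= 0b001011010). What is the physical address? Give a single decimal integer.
Answer: 1114

Derivation:
vaddr = 90 = 0b001011010
Split: l1_idx=0, l2_idx=2, offset=26
L1[0] = 3
L2[3][2] = 34
paddr = 34 * 32 + 26 = 1114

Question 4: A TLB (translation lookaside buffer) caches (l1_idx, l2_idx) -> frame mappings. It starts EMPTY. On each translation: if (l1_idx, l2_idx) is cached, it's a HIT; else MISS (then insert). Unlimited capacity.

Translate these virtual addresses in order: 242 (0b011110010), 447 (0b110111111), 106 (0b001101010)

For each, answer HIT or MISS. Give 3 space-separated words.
vaddr=242: (1,3) not in TLB -> MISS, insert
vaddr=447: (3,1) not in TLB -> MISS, insert
vaddr=106: (0,3) not in TLB -> MISS, insert

Answer: MISS MISS MISS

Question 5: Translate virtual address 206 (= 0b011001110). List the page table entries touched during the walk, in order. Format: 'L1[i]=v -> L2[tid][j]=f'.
vaddr = 206 = 0b011001110
Split: l1_idx=1, l2_idx=2, offset=14

Answer: L1[1]=0 -> L2[0][2]=65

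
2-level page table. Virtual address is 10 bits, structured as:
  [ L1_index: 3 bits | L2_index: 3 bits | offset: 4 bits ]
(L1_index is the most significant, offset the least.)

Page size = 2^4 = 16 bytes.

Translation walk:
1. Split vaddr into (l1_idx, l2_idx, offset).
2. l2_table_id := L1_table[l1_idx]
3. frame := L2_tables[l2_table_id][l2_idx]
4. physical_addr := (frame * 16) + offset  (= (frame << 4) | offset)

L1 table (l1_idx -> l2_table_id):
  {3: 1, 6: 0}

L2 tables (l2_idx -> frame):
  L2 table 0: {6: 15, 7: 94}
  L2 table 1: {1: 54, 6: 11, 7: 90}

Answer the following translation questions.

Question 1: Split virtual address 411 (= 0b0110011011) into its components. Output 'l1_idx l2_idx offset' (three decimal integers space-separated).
vaddr = 411 = 0b0110011011
  top 3 bits -> l1_idx = 3
  next 3 bits -> l2_idx = 1
  bottom 4 bits -> offset = 11

Answer: 3 1 11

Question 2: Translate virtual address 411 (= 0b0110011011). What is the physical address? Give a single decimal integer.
vaddr = 411 = 0b0110011011
Split: l1_idx=3, l2_idx=1, offset=11
L1[3] = 1
L2[1][1] = 54
paddr = 54 * 16 + 11 = 875

Answer: 875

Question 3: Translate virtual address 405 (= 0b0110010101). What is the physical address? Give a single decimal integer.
Answer: 869

Derivation:
vaddr = 405 = 0b0110010101
Split: l1_idx=3, l2_idx=1, offset=5
L1[3] = 1
L2[1][1] = 54
paddr = 54 * 16 + 5 = 869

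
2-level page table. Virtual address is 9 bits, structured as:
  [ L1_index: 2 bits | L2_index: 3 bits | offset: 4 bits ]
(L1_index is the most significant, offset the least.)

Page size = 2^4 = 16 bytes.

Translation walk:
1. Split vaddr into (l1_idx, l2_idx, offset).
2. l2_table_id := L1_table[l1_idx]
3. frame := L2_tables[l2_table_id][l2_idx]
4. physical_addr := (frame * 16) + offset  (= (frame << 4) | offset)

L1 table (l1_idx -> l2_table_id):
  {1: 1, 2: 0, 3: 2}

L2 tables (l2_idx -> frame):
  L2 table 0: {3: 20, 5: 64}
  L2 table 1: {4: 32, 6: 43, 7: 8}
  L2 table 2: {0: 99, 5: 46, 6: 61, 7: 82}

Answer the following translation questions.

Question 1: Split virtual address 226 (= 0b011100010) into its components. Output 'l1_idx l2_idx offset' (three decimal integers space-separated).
vaddr = 226 = 0b011100010
  top 2 bits -> l1_idx = 1
  next 3 bits -> l2_idx = 6
  bottom 4 bits -> offset = 2

Answer: 1 6 2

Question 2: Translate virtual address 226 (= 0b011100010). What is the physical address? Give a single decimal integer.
vaddr = 226 = 0b011100010
Split: l1_idx=1, l2_idx=6, offset=2
L1[1] = 1
L2[1][6] = 43
paddr = 43 * 16 + 2 = 690

Answer: 690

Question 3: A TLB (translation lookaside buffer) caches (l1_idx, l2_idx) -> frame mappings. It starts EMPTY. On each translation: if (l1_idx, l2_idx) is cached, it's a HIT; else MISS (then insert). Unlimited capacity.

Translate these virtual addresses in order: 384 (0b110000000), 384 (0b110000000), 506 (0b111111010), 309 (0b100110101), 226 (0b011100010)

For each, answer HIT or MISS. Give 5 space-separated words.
Answer: MISS HIT MISS MISS MISS

Derivation:
vaddr=384: (3,0) not in TLB -> MISS, insert
vaddr=384: (3,0) in TLB -> HIT
vaddr=506: (3,7) not in TLB -> MISS, insert
vaddr=309: (2,3) not in TLB -> MISS, insert
vaddr=226: (1,6) not in TLB -> MISS, insert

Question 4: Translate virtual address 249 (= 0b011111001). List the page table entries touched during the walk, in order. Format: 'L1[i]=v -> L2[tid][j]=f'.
vaddr = 249 = 0b011111001
Split: l1_idx=1, l2_idx=7, offset=9

Answer: L1[1]=1 -> L2[1][7]=8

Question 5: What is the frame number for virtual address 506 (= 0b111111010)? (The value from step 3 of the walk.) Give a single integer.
vaddr = 506: l1_idx=3, l2_idx=7
L1[3] = 2; L2[2][7] = 82

Answer: 82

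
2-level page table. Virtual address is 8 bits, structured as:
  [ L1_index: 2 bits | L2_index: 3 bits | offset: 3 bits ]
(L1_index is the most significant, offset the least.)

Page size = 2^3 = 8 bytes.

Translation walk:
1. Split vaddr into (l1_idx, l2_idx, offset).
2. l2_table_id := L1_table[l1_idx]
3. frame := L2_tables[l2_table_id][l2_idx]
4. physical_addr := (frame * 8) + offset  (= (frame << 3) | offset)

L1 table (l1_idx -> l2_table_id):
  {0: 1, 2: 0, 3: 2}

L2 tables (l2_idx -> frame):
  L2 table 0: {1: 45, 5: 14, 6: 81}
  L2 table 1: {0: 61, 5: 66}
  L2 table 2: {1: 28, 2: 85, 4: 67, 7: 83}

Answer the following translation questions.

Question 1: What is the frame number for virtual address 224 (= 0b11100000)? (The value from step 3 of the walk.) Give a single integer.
vaddr = 224: l1_idx=3, l2_idx=4
L1[3] = 2; L2[2][4] = 67

Answer: 67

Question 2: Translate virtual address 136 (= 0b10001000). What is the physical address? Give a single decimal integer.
vaddr = 136 = 0b10001000
Split: l1_idx=2, l2_idx=1, offset=0
L1[2] = 0
L2[0][1] = 45
paddr = 45 * 8 + 0 = 360

Answer: 360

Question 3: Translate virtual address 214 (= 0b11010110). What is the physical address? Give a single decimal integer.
vaddr = 214 = 0b11010110
Split: l1_idx=3, l2_idx=2, offset=6
L1[3] = 2
L2[2][2] = 85
paddr = 85 * 8 + 6 = 686

Answer: 686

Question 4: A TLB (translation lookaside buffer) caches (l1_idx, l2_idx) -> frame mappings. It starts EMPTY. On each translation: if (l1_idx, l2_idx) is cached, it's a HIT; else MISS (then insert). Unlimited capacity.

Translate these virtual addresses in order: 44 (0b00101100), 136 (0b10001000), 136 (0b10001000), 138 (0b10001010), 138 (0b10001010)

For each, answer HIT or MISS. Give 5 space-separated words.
Answer: MISS MISS HIT HIT HIT

Derivation:
vaddr=44: (0,5) not in TLB -> MISS, insert
vaddr=136: (2,1) not in TLB -> MISS, insert
vaddr=136: (2,1) in TLB -> HIT
vaddr=138: (2,1) in TLB -> HIT
vaddr=138: (2,1) in TLB -> HIT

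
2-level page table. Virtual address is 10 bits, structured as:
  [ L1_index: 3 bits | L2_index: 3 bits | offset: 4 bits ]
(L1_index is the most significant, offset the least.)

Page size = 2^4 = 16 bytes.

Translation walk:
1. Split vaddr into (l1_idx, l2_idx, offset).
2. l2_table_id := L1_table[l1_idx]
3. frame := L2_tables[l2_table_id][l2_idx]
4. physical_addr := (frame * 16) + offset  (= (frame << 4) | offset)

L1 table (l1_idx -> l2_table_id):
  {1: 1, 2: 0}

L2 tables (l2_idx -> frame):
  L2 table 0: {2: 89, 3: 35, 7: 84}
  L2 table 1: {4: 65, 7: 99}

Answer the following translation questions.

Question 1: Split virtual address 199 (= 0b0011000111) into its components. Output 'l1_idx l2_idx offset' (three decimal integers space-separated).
Answer: 1 4 7

Derivation:
vaddr = 199 = 0b0011000111
  top 3 bits -> l1_idx = 1
  next 3 bits -> l2_idx = 4
  bottom 4 bits -> offset = 7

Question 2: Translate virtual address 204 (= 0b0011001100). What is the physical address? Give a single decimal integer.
Answer: 1052

Derivation:
vaddr = 204 = 0b0011001100
Split: l1_idx=1, l2_idx=4, offset=12
L1[1] = 1
L2[1][4] = 65
paddr = 65 * 16 + 12 = 1052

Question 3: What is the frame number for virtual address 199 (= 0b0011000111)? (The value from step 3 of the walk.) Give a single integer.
vaddr = 199: l1_idx=1, l2_idx=4
L1[1] = 1; L2[1][4] = 65

Answer: 65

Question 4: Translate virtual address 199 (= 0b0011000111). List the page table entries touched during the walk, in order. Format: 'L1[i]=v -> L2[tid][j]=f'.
Answer: L1[1]=1 -> L2[1][4]=65

Derivation:
vaddr = 199 = 0b0011000111
Split: l1_idx=1, l2_idx=4, offset=7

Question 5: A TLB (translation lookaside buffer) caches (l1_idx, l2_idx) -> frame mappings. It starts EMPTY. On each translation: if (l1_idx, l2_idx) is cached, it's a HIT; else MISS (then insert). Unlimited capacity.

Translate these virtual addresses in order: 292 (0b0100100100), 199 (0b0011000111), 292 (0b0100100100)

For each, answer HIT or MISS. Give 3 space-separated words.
vaddr=292: (2,2) not in TLB -> MISS, insert
vaddr=199: (1,4) not in TLB -> MISS, insert
vaddr=292: (2,2) in TLB -> HIT

Answer: MISS MISS HIT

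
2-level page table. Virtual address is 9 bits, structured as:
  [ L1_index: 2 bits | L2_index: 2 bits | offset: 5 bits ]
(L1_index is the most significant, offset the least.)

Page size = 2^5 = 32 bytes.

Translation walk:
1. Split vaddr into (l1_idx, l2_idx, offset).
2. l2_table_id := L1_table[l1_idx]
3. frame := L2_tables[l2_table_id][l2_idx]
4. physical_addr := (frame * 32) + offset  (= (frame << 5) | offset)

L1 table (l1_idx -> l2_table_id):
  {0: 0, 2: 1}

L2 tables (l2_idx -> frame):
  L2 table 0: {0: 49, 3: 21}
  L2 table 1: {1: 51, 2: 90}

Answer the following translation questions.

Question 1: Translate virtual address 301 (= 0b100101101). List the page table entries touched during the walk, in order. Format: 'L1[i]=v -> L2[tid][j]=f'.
Answer: L1[2]=1 -> L2[1][1]=51

Derivation:
vaddr = 301 = 0b100101101
Split: l1_idx=2, l2_idx=1, offset=13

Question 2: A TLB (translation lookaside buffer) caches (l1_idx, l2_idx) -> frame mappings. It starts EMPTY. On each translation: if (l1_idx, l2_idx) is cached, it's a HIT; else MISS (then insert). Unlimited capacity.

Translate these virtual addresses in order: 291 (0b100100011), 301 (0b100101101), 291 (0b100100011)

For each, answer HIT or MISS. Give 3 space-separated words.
vaddr=291: (2,1) not in TLB -> MISS, insert
vaddr=301: (2,1) in TLB -> HIT
vaddr=291: (2,1) in TLB -> HIT

Answer: MISS HIT HIT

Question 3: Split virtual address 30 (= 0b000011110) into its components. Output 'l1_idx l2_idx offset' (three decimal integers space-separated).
Answer: 0 0 30

Derivation:
vaddr = 30 = 0b000011110
  top 2 bits -> l1_idx = 0
  next 2 bits -> l2_idx = 0
  bottom 5 bits -> offset = 30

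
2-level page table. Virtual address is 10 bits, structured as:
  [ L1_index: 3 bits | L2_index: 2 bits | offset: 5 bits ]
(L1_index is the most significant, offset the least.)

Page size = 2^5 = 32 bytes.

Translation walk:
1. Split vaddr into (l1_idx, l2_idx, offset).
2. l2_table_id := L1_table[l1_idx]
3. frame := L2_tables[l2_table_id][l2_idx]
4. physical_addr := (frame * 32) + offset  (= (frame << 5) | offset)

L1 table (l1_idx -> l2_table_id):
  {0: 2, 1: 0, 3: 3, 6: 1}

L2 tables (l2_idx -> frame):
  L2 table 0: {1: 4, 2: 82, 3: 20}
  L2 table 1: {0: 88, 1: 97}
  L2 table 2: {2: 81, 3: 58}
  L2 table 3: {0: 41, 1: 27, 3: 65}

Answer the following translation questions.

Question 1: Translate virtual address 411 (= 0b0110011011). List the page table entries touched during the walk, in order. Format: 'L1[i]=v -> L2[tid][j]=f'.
vaddr = 411 = 0b0110011011
Split: l1_idx=3, l2_idx=0, offset=27

Answer: L1[3]=3 -> L2[3][0]=41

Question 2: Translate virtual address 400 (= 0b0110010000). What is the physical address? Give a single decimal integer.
vaddr = 400 = 0b0110010000
Split: l1_idx=3, l2_idx=0, offset=16
L1[3] = 3
L2[3][0] = 41
paddr = 41 * 32 + 16 = 1328

Answer: 1328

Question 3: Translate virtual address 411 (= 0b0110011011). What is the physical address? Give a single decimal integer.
vaddr = 411 = 0b0110011011
Split: l1_idx=3, l2_idx=0, offset=27
L1[3] = 3
L2[3][0] = 41
paddr = 41 * 32 + 27 = 1339

Answer: 1339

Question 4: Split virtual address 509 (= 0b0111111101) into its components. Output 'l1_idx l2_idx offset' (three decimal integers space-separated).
Answer: 3 3 29

Derivation:
vaddr = 509 = 0b0111111101
  top 3 bits -> l1_idx = 3
  next 2 bits -> l2_idx = 3
  bottom 5 bits -> offset = 29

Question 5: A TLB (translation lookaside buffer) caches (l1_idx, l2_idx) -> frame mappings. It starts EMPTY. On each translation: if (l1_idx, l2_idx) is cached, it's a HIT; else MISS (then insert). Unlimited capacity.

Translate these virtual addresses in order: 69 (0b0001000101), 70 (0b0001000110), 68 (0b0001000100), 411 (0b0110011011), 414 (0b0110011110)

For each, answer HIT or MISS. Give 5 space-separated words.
vaddr=69: (0,2) not in TLB -> MISS, insert
vaddr=70: (0,2) in TLB -> HIT
vaddr=68: (0,2) in TLB -> HIT
vaddr=411: (3,0) not in TLB -> MISS, insert
vaddr=414: (3,0) in TLB -> HIT

Answer: MISS HIT HIT MISS HIT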